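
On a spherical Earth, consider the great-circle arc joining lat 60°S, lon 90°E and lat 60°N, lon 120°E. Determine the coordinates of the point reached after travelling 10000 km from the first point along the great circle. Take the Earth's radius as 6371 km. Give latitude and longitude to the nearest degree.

Convert each endpoint to a unit vector on the sphere (x = cos φ cos λ, y = cos φ sin λ, z = sin φ).
The central angle between the endpoints is δ = arccos(p₁·p₂) ≈ 2.134 rad (122.2°). The total great-circle distance is δ·R ≈ 2.134 × 6371 ≈ 13593 km, so the target fraction is f = 10000/13593 ≈ 0.736.
Interpolate at f ≈ 0.736 with slerp weights a = sin((1−f)δ)/sin δ ≈ 0.632, b = sin(fδ)/sin δ ≈ 1.182.
p = a·p₁ + b·p₂ ≈ (-0.296, 0.828, 0.477); φ = arcsin(p_z) ≈ 28.47°, λ = atan2(p_y, p_x) ≈ 109.65°.

≈ lat 28°N, lon 110°E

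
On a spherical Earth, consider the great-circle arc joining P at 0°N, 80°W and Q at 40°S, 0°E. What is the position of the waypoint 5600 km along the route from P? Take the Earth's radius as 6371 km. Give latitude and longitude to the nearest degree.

Write both endpoints as unit vectors p₁, p₂ with components (cos φ cos λ, cos φ sin λ, sin φ).
The central angle between the endpoints is δ = arccos(p₁·p₂) ≈ 1.437 rad (82.4°). The total great-circle distance is δ·R ≈ 1.437 × 6371 ≈ 9158 km, so the target fraction is f = 5600/9158 ≈ 0.612.
Interpolate at f ≈ 0.612 with slerp weights a = sin((1−f)δ)/sin δ ≈ 0.535, b = sin(fδ)/sin δ ≈ 0.777.
p = a·p₁ + b·p₂ ≈ (0.688, -0.526, -0.499); φ = arcsin(p_z) ≈ -29.96°, λ = atan2(p_y, p_x) ≈ -37.42°.

≈ 30°S, 37°W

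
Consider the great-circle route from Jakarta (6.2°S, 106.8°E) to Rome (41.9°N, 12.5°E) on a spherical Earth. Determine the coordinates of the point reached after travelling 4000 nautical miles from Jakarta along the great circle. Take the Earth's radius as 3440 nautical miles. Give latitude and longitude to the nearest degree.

≈ 34°N, 51°E

Convert each endpoint to a unit vector on the sphere (x = cos φ cos λ, y = cos φ sin λ, z = sin φ).
The central angle between the endpoints is δ = arccos(p₁·p₂) ≈ 1.699 rad (97.3°). The total great-circle distance is δ·R ≈ 1.699 × 3440 ≈ 5844 nmi, so the target fraction is f = 4000/5844 ≈ 0.684.
Interpolate at f ≈ 0.684 with slerp weights a = sin((1−f)δ)/sin δ ≈ 0.515, b = sin(fδ)/sin δ ≈ 0.925.
p = a·p₁ + b·p₂ ≈ (0.525, 0.639, 0.562); φ = arcsin(p_z) ≈ 34.23°, λ = atan2(p_y, p_x) ≈ 50.62°.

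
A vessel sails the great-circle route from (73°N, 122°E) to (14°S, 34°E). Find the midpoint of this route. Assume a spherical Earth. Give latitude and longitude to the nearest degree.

Convert each endpoint to a unit vector on the sphere (x = cos φ cos λ, y = cos φ sin λ, z = sin φ).
The central angle between the endpoints is δ = arccos(p₁·p₂) ≈ 1.794 rad (102.8°).
Interpolate at f = 1/2 with slerp weights a = sin((1−f)δ)/sin δ ≈ 0.801, b = sin(fδ)/sin δ ≈ 0.801.
p = a·p₁ + b·p₂ ≈ (0.520, 0.634, 0.572); φ = arcsin(p_z) ≈ 34.92°, λ = atan2(p_y, p_x) ≈ 50.59°.

≈ (35°N, 51°E)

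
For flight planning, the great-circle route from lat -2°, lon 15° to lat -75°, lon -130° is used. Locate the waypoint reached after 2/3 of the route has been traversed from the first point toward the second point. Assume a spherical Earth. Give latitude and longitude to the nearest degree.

≈ lat -67°, lon -6°

Write both endpoints as unit vectors p₁, p₂ with components (cos φ cos λ, cos φ sin λ, sin φ).
The central angle between the endpoints is δ = arccos(p₁·p₂) ≈ 1.750 rad (100.3°).
Interpolate at f = 2/3 with slerp weights a = sin((1−f)δ)/sin δ ≈ 0.560, b = sin(fδ)/sin δ ≈ 0.934.
p = a·p₁ + b·p₂ ≈ (0.385, -0.040, -0.922); φ = arcsin(p_z) ≈ -67.23°, λ = atan2(p_y, p_x) ≈ -6.00°.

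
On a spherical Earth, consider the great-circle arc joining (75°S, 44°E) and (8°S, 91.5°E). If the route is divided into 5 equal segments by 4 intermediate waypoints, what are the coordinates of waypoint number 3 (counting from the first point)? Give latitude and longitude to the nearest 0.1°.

The haversine formula gives a central angle δ ≈ 1.258 rad (72.1°) between the endpoints.
Interpolate at f = 3/5 with slerp weights a = sin((1−f)δ)/sin δ ≈ 0.507, b = sin(fδ)/sin δ ≈ 0.720.
p = a·p₁ + b·p₂ ≈ (0.076, 0.804, -0.590); φ = arcsin(p_z) ≈ -36.14°, λ = atan2(p_y, p_x) ≈ 84.62°.

≈ (36.1°S, 84.6°E)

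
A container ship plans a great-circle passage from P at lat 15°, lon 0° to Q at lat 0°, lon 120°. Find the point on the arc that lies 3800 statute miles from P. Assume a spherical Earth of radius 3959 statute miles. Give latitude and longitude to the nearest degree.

From cos δ = sin φ₁ sin φ₂ + cos φ₁ cos φ₂ cos Δλ, the central angle is δ ≈ 2.075 rad (118.9°). The total great-circle distance is δ·R ≈ 2.075 × 3959 ≈ 8214 mi, so the target fraction is f = 3800/8214 ≈ 0.463.
Interpolate at f ≈ 0.463 with slerp weights a = sin((1−f)δ)/sin δ ≈ 1.025, b = sin(fδ)/sin δ ≈ 0.935.
p = a·p₁ + b·p₂ ≈ (0.523, 0.810, 0.265); φ = arcsin(p_z) ≈ 15.39°, λ = atan2(p_y, p_x) ≈ 57.17°.

≈ lat 15°, lon 57°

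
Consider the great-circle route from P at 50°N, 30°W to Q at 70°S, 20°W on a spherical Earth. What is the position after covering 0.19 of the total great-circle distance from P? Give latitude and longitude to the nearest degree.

≈ 27°N, 28°W

Convert each endpoint to a unit vector on the sphere (x = cos φ cos λ, y = cos φ sin λ, z = sin φ).
The central angle between the endpoints is δ = arccos(p₁·p₂) ≈ 2.098 rad (120.2°).
Interpolate at f = 0.19 with slerp weights a = sin((1−f)δ)/sin δ ≈ 1.148, b = sin(fδ)/sin δ ≈ 0.449.
p = a·p₁ + b·p₂ ≈ (0.783, -0.421, 0.457); φ = arcsin(p_z) ≈ 27.20°, λ = atan2(p_y, p_x) ≈ -28.28°.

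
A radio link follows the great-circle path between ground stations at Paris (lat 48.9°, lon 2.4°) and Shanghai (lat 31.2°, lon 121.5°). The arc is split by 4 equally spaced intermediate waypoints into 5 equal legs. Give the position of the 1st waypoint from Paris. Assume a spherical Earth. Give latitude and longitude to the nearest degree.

From cos δ = sin φ₁ sin φ₂ + cos φ₁ cos φ₂ cos Δλ, the central angle is δ ≈ 1.454 rad (83.3°).
Interpolate at f = 1/5 with slerp weights a = sin((1−f)δ)/sin δ ≈ 0.924, b = sin(fδ)/sin δ ≈ 0.289.
p = a·p₁ + b·p₂ ≈ (0.478, 0.236, 0.846); φ = arcsin(p_z) ≈ 57.78°, λ = atan2(p_y, p_x) ≈ 26.27°.

≈ lat 58°, lon 26°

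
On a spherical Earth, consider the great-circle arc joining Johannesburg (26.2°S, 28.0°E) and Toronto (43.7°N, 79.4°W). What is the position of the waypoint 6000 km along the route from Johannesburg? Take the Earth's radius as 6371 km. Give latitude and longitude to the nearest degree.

The haversine formula gives a central angle δ ≈ 2.093 rad (119.9°) between the endpoints. The total great-circle distance is δ·R ≈ 2.093 × 6371 ≈ 13336 km, so the target fraction is f = 6000/13336 ≈ 0.450.
Interpolate at f ≈ 0.450 with slerp weights a = sin((1−f)δ)/sin δ ≈ 1.054, b = sin(fδ)/sin δ ≈ 0.933.
p = a·p₁ + b·p₂ ≈ (0.959, -0.219, 0.179); φ = arcsin(p_z) ≈ 10.33°, λ = atan2(p_y, p_x) ≈ -12.87°.

≈ 10°N, 13°W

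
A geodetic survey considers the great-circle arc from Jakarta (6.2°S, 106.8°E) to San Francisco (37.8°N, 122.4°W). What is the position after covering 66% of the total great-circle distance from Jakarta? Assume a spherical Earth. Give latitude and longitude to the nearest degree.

Write both endpoints as unit vectors p₁, p₂ with components (cos φ cos λ, cos φ sin λ, sin φ).
The central angle between the endpoints is δ = arccos(p₁·p₂) ≈ 2.189 rad (125.4°).
Interpolate at f = 0.66 with slerp weights a = sin((1−f)δ)/sin δ ≈ 0.831, b = sin(fδ)/sin δ ≈ 1.217.
p = a·p₁ + b·p₂ ≈ (-0.754, -0.021, 0.656); φ = arcsin(p_z) ≈ 41.02°, λ = atan2(p_y, p_x) ≈ -178.40°.

≈ 41°N, 178°W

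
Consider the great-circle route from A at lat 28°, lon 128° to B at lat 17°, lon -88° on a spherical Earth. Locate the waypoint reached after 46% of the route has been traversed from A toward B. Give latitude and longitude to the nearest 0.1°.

Convert each endpoint to a unit vector on the sphere (x = cos φ cos λ, y = cos φ sin λ, z = sin φ).
The central angle between the endpoints is δ = arccos(p₁·p₂) ≈ 2.148 rad (123.1°).
Interpolate at f = 0.46 with slerp weights a = sin((1−f)δ)/sin δ ≈ 1.094, b = sin(fδ)/sin δ ≈ 0.997.
p = a·p₁ + b·p₂ ≈ (-0.562, -0.191, 0.805); φ = arcsin(p_z) ≈ 53.62°, λ = atan2(p_y, p_x) ≈ -161.20°.

≈ lat 53.6°, lon -161.2°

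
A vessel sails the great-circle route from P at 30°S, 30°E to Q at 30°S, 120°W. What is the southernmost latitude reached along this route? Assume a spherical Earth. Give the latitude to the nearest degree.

The great circle lies in the plane with unit normal n̂ = (p₁ × p₂)/|p₁ × p₂|.
Here n̂_z ≈ -0.409; the vertex latitude is φ_max = arccos|n̂_z| ≈ 65.9°.
Check via Clairaut: cos φ_max = |cos φ₁| · sin C = cos(30.0°)·sin(151.8°) ≈ 0.409, again giving ≈ 65.9°.

≈ 66°S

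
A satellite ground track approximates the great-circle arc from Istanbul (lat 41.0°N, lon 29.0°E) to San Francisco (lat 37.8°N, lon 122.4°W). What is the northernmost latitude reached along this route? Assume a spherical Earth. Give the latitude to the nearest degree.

The great circle lies in the plane with unit normal n̂ = (p₁ × p₂)/|p₁ × p₂|.
Here n̂_z ≈ -0.288; the vertex latitude is φ_max = arccos|n̂_z| ≈ 73.3°.
Check via Clairaut: cos φ_max = |cos φ₁| · sin C = cos(41.0°)·sin(22.4°) ≈ 0.288, again giving ≈ 73.3°.

≈ 73°N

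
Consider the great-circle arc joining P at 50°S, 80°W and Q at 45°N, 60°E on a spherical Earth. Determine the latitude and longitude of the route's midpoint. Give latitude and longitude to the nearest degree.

The haversine formula gives a central angle δ ≈ 2.668 rad (152.9°) between the endpoints.
Interpolate at f = 1/2 with slerp weights a = sin((1−f)δ)/sin δ ≈ 2.131, b = sin(fδ)/sin δ ≈ 2.131.
p = a·p₁ + b·p₂ ≈ (0.991, -0.044, -0.126); φ = arcsin(p_z) ≈ -7.21°, λ = atan2(p_y, p_x) ≈ -2.54°.

≈ 7°S, 3°W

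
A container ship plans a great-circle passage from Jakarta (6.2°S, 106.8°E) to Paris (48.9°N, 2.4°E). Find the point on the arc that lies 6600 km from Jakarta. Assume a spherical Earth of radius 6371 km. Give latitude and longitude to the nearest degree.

≈ 36°N, 62°E

The haversine formula gives a central angle δ ≈ 1.817 rad (104.1°) between the endpoints. The total great-circle distance is δ·R ≈ 1.817 × 6371 ≈ 11577 km, so the target fraction is f = 6600/11577 ≈ 0.570.
Interpolate at f ≈ 0.570 with slerp weights a = sin((1−f)δ)/sin δ ≈ 0.726, b = sin(fδ)/sin δ ≈ 0.887.
p = a·p₁ + b·p₂ ≈ (0.374, 0.715, 0.590); φ = arcsin(p_z) ≈ 36.16°, λ = atan2(p_y, p_x) ≈ 62.40°.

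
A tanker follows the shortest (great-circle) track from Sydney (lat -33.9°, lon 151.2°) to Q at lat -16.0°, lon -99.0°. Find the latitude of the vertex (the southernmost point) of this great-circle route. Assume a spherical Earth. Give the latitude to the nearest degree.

≈ -41°

The great circle lies in the plane with unit normal n̂ = (p₁ × p₂)/|p₁ × p₂|.
Here n̂_z ≈ +0.756; the vertex latitude is φ_max = arccos|n̂_z| ≈ 40.9°.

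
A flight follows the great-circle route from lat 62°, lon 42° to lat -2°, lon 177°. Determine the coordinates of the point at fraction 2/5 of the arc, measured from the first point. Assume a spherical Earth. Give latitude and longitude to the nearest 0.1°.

≈ lat 57.6°, lon 139.4°

The haversine formula gives a central angle δ ≈ 1.942 rad (111.3°) between the endpoints.
Interpolate at f = 2/5 with slerp weights a = sin((1−f)δ)/sin δ ≈ 0.986, b = sin(fδ)/sin δ ≈ 0.752.
p = a·p₁ + b·p₂ ≈ (-0.407, 0.349, 0.844); φ = arcsin(p_z) ≈ 57.59°, λ = atan2(p_y, p_x) ≈ 139.36°.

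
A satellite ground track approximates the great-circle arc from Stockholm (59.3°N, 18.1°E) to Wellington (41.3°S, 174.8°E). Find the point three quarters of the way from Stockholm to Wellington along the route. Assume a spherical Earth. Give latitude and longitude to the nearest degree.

≈ 6°S, 156°E

Convert each endpoint to a unit vector on the sphere (x = cos φ cos λ, y = cos φ sin λ, z = sin φ).
The central angle between the endpoints is δ = arccos(p₁·p₂) ≈ 2.738 rad (156.9°).
Interpolate at f = 3/4 with slerp weights a = sin((1−f)δ)/sin δ ≈ 1.611, b = sin(fδ)/sin δ ≈ 2.257.
p = a·p₁ + b·p₂ ≈ (-0.906, 0.409, -0.104); φ = arcsin(p_z) ≈ -5.97°, λ = atan2(p_y, p_x) ≈ 155.70°.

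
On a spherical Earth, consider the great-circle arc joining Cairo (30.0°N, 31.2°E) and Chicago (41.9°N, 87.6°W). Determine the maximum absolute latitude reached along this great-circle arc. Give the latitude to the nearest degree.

The great circle lies in the plane with unit normal n̂ = (p₁ × p₂)/|p₁ × p₂|.
Here n̂_z ≈ -0.565; the vertex latitude is φ_max = arccos|n̂_z| ≈ 55.6°.
Check via Clairaut: cos φ_max = |cos φ₁| · sin C = cos(30.0°)·sin(40.7°) ≈ 0.565, again giving ≈ 55.6°.

≈ 56°N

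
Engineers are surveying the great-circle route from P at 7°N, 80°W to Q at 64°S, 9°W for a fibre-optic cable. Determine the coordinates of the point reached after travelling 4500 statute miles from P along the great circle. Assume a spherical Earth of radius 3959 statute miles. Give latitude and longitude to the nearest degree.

≈ 50°S, 44°W

From cos δ = sin φ₁ sin φ₂ + cos φ₁ cos φ₂ cos Δλ, the central angle is δ ≈ 1.539 rad (88.2°). The total great-circle distance is δ·R ≈ 1.539 × 3959 ≈ 6092 mi, so the target fraction is f = 4500/6092 ≈ 0.739.
Interpolate at f ≈ 0.739 with slerp weights a = sin((1−f)δ)/sin δ ≈ 0.391, b = sin(fδ)/sin δ ≈ 0.908.
p = a·p₁ + b·p₂ ≈ (0.460, -0.445, -0.768); φ = arcsin(p_z) ≈ -50.19°, λ = atan2(p_y, p_x) ≈ -44.01°.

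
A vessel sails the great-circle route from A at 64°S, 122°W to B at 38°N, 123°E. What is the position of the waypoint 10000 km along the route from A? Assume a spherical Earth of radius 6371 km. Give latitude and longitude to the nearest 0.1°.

Convert each endpoint to a unit vector on the sphere (x = cos φ cos λ, y = cos φ sin λ, z = sin φ).
The central angle between the endpoints is δ = arccos(p₁·p₂) ≈ 2.345 rad (134.4°). The total great-circle distance is δ·R ≈ 2.345 × 6371 ≈ 14942 km, so the target fraction is f = 10000/14942 ≈ 0.669.
Interpolate at f ≈ 0.669 with slerp weights a = sin((1−f)δ)/sin δ ≈ 0.980, b = sin(fδ)/sin δ ≈ 1.399.
p = a·p₁ + b·p₂ ≈ (-0.828, 0.560, -0.019); φ = arcsin(p_z) ≈ -1.10°, λ = atan2(p_y, p_x) ≈ 145.91°.

≈ 1.1°S, 145.9°E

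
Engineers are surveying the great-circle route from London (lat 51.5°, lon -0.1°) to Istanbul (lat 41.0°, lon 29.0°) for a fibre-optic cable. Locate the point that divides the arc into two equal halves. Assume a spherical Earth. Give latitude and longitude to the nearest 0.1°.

≈ lat 47.2°, lon 15.9°

Convert each endpoint to a unit vector on the sphere (x = cos φ cos λ, y = cos φ sin λ, z = sin φ).
The central angle between the endpoints is δ = arccos(p₁·p₂) ≈ 0.393 rad (22.5°).
Interpolate at f = 1/2 with slerp weights a = sin((1−f)δ)/sin δ ≈ 0.510, b = sin(fδ)/sin δ ≈ 0.510.
p = a·p₁ + b·p₂ ≈ (0.654, 0.186, 0.733); φ = arcsin(p_z) ≈ 47.17°, λ = atan2(p_y, p_x) ≈ 15.88°.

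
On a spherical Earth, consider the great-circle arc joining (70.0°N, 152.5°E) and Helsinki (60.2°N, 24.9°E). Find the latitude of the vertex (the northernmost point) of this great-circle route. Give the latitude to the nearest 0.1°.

The great circle lies in the plane with unit normal n̂ = (p₁ × p₂)/|p₁ × p₂|.
Here n̂_z ≈ -0.192; the vertex latitude is φ_max = arccos|n̂_z| ≈ 78.9°.
Check via Clairaut: cos φ_max = |cos φ₁| · sin C = cos(70.0°)·sin(34.1°) ≈ 0.192, again giving ≈ 78.9°.

≈ 78.9°N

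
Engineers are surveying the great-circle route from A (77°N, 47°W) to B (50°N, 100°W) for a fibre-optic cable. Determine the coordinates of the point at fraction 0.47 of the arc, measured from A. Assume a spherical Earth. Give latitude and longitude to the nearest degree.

Write both endpoints as unit vectors p₁, p₂ with components (cos φ cos λ, cos φ sin λ, sin φ).
The central angle between the endpoints is δ = arccos(p₁·p₂) ≈ 0.586 rad (33.5°).
Interpolate at f = 0.47 with slerp weights a = sin((1−f)δ)/sin δ ≈ 0.553, b = sin(fδ)/sin δ ≈ 0.492.
p = a·p₁ + b·p₂ ≈ (0.030, -0.402, 0.915); φ = arcsin(p_z) ≈ 66.22°, λ = atan2(p_y, p_x) ≈ -85.75°.

≈ (66°N, 86°W)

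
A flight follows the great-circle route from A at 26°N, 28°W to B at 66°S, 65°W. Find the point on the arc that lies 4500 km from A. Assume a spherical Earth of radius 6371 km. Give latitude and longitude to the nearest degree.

Convert each endpoint to a unit vector on the sphere (x = cos φ cos λ, y = cos φ sin λ, z = sin φ).
The central angle between the endpoints is δ = arccos(p₁·p₂) ≈ 1.680 rad (96.2°). The total great-circle distance is δ·R ≈ 1.680 × 6371 ≈ 10700 km, so the target fraction is f = 4500/10700 ≈ 0.421.
Interpolate at f ≈ 0.421 with slerp weights a = sin((1−f)δ)/sin δ ≈ 0.832, b = sin(fδ)/sin δ ≈ 0.653.
p = a·p₁ + b·p₂ ≈ (0.772, -0.592, -0.232); φ = arcsin(p_z) ≈ -13.41°, λ = atan2(p_y, p_x) ≈ -37.46°.

≈ 13°S, 37°W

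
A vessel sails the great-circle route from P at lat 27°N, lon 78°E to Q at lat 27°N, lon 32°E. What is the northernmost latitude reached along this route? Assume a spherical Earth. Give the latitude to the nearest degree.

The great circle lies in the plane with unit normal n̂ = (p₁ × p₂)/|p₁ × p₂|.
Here n̂_z ≈ -0.875; the vertex latitude is φ_max = arccos|n̂_z| ≈ 29.0°.

≈ 29°N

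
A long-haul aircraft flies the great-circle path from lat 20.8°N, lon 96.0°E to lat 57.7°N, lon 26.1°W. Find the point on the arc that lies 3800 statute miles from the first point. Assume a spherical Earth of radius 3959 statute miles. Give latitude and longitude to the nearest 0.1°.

Write both endpoints as unit vectors p₁, p₂ with components (cos φ cos λ, cos φ sin λ, sin φ).
The central angle between the endpoints is δ = arccos(p₁·p₂) ≈ 1.536 rad (88.0°). The total great-circle distance is δ·R ≈ 1.536 × 3959 ≈ 6081 mi, so the target fraction is f = 3800/6081 ≈ 0.625.
Interpolate at f ≈ 0.625 with slerp weights a = sin((1−f)δ)/sin δ ≈ 0.545, b = sin(fδ)/sin δ ≈ 0.820.
p = a·p₁ + b·p₂ ≈ (0.340, 0.314, 0.886); φ = arcsin(p_z) ≈ 62.42°, λ = atan2(p_y, p_x) ≈ 42.74°.

≈ lat 62.4°N, lon 42.7°E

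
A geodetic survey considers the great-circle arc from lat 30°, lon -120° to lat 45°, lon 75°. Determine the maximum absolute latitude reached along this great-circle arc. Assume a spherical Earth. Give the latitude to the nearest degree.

The great circle lies in the plane with unit normal n̂ = (p₁ × p₂)/|p₁ × p₂|.
Here n̂_z ≈ -0.163; the vertex latitude is φ_max = arccos|n̂_z| ≈ 80.6°.
Check via Clairaut: cos φ_max = |cos φ₁| · sin C = cos(30.0°)·sin(10.9°) ≈ 0.163, again giving ≈ 80.6°.

≈ 81°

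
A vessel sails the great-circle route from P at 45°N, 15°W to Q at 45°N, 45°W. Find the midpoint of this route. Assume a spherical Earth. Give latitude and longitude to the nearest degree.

≈ 46°N, 30°W

The haversine formula gives a central angle δ ≈ 0.368 rad (21.1°) between the endpoints.
Interpolate at f = 1/2 with slerp weights a = sin((1−f)δ)/sin δ ≈ 0.509, b = sin(fδ)/sin δ ≈ 0.509.
p = a·p₁ + b·p₂ ≈ (0.602, -0.347, 0.719); φ = arcsin(p_z) ≈ 45.99°, λ = atan2(p_y, p_x) ≈ -30.00°.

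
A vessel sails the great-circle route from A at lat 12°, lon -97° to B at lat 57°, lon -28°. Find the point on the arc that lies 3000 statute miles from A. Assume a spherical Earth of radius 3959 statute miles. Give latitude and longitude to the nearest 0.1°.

≈ lat 45.6°, lon -64.6°

From cos δ = sin φ₁ sin φ₂ + cos φ₁ cos φ₂ cos Δλ, the central angle is δ ≈ 1.197 rad (68.6°). The total great-circle distance is δ·R ≈ 1.197 × 3959 ≈ 4738 mi, so the target fraction is f = 3000/4738 ≈ 0.633.
Interpolate at f ≈ 0.633 with slerp weights a = sin((1−f)δ)/sin δ ≈ 0.457, b = sin(fδ)/sin δ ≈ 0.738.
p = a·p₁ + b·p₂ ≈ (0.301, -0.632, 0.714); φ = arcsin(p_z) ≈ 45.57°, λ = atan2(p_y, p_x) ≈ -64.57°.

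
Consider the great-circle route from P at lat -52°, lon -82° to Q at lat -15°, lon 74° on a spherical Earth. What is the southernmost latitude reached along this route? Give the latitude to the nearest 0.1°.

The great circle lies in the plane with unit normal n̂ = (p₁ × p₂)/|p₁ × p₂|.
Here n̂_z ≈ +0.257; the vertex latitude is φ_max = arccos|n̂_z| ≈ 75.1°.

≈ -75.1°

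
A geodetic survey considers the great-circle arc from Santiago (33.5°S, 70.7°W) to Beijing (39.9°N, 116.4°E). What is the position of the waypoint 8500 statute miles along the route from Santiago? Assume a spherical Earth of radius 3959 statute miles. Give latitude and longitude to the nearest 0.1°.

From cos δ = sin φ₁ sin φ₂ + cos φ₁ cos φ₂ cos Δλ, the central angle is δ ≈ 2.992 rad (171.4°). The total great-circle distance is δ·R ≈ 2.992 × 3959 ≈ 11846 mi, so the target fraction is f = 8500/11846 ≈ 0.718.
Interpolate at f ≈ 0.718 with slerp weights a = sin((1−f)δ)/sin δ ≈ 5.026, b = sin(fδ)/sin δ ≈ 5.634.
p = a·p₁ + b·p₂ ≈ (-0.536, -0.084, 0.840); φ = arcsin(p_z) ≈ 57.11°, λ = atan2(p_y, p_x) ≈ -171.05°.

≈ 57.1°N, 171.1°W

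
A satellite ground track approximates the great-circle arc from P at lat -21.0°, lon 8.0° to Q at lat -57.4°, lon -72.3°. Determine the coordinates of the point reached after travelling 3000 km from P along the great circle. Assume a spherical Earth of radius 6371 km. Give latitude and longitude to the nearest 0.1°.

Convert each endpoint to a unit vector on the sphere (x = cos φ cos λ, y = cos φ sin λ, z = sin φ).
The central angle between the endpoints is δ = arccos(p₁·p₂) ≈ 1.174 rad (67.3°). The total great-circle distance is δ·R ≈ 1.174 × 6371 ≈ 7478 km, so the target fraction is f = 3000/7478 ≈ 0.401.
Interpolate at f ≈ 0.401 with slerp weights a = sin((1−f)δ)/sin δ ≈ 0.701, b = sin(fδ)/sin δ ≈ 0.492.
p = a·p₁ + b·p₂ ≈ (0.729, -0.161, -0.666); φ = arcsin(p_z) ≈ -41.73°, λ = atan2(p_y, p_x) ≈ -12.49°.

≈ lat -41.7°, lon -12.5°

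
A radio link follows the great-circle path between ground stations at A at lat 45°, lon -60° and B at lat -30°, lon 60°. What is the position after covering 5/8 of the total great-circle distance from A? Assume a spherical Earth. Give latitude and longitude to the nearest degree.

The haversine formula gives a central angle δ ≈ 2.291 rad (131.3°) between the endpoints.
Interpolate at f = 5/8 with slerp weights a = sin((1−f)δ)/sin δ ≈ 1.008, b = sin(fδ)/sin δ ≈ 1.318.
p = a·p₁ + b·p₂ ≈ (0.927, 0.371, 0.054); φ = arcsin(p_z) ≈ 3.08°, λ = atan2(p_y, p_x) ≈ 21.83°.

≈ lat 3°, lon 22°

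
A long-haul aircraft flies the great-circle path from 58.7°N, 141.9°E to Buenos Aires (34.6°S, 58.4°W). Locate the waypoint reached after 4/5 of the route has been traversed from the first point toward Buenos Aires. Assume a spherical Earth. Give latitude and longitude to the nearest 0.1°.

≈ 6.0°S, 69.8°W

Write both endpoints as unit vectors p₁, p₂ with components (cos φ cos λ, cos φ sin λ, sin φ).
The central angle between the endpoints is δ = arccos(p₁·p₂) ≈ 2.660 rad (152.4°).
Interpolate at f = 4/5 with slerp weights a = sin((1−f)δ)/sin δ ≈ 1.095, b = sin(fδ)/sin δ ≈ 1.832.
p = a·p₁ + b·p₂ ≈ (0.343, -0.934, -0.105); φ = arcsin(p_z) ≈ -6.01°, λ = atan2(p_y, p_x) ≈ -69.85°.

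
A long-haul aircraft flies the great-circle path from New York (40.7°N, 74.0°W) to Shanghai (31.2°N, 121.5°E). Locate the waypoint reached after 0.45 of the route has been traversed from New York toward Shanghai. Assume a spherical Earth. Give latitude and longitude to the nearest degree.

Convert each endpoint to a unit vector on the sphere (x = cos φ cos λ, y = cos φ sin λ, z = sin φ).
The central angle between the endpoints is δ = arccos(p₁·p₂) ≈ 1.862 rad (106.7°).
Interpolate at f = 0.45 with slerp weights a = sin((1−f)δ)/sin δ ≈ 0.892, b = sin(fδ)/sin δ ≈ 0.776.
p = a·p₁ + b·p₂ ≈ (-0.160, -0.084, 0.983); φ = arcsin(p_z) ≈ 79.57°, λ = atan2(p_y, p_x) ≈ -152.35°.

≈ (80°N, 152°W)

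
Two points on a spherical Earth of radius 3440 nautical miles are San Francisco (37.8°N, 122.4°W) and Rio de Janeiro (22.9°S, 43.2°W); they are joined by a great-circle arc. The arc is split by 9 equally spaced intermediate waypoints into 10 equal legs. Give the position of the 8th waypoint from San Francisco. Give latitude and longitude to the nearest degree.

From cos δ = sin φ₁ sin φ₂ + cos φ₁ cos φ₂ cos Δλ, the central angle is δ ≈ 1.673 rad (95.9°).
Interpolate at f = 8/10 with slerp weights a = sin((1−f)δ)/sin δ ≈ 0.330, b = sin(fδ)/sin δ ≈ 0.978.
p = a·p₁ + b·p₂ ≈ (0.517, -0.837, -0.178); φ = arcsin(p_z) ≈ -10.27°, λ = atan2(p_y, p_x) ≈ -58.29°.

≈ 10°S, 58°W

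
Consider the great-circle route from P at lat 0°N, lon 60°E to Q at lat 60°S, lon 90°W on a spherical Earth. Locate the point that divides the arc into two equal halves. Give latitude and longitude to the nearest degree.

Write both endpoints as unit vectors p₁, p₂ with components (cos φ cos λ, cos φ sin λ, sin φ).
The central angle between the endpoints is δ = arccos(p₁·p₂) ≈ 2.019 rad (115.7°).
Interpolate at f = 1/2 with slerp weights a = sin((1−f)δ)/sin δ ≈ 0.939, b = sin(fδ)/sin δ ≈ 0.939.
p = a·p₁ + b·p₂ ≈ (0.470, 0.344, -0.813); φ = arcsin(p_z) ≈ -54.42°, λ = atan2(p_y, p_x) ≈ 36.21°.

≈ lat 54°S, lon 36°E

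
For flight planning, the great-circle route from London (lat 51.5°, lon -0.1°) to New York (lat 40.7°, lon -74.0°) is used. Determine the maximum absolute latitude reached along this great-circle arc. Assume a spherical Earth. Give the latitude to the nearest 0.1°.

The great circle lies in the plane with unit normal n̂ = (p₁ × p₂)/|p₁ × p₂|.
Here n̂_z ≈ -0.591; the vertex latitude is φ_max = arccos|n̂_z| ≈ 53.8°.
Check via Clairaut: cos φ_max = |cos φ₁| · sin C = cos(51.5°)·sin(71.7°) ≈ 0.591, again giving ≈ 53.8°.

≈ 53.8°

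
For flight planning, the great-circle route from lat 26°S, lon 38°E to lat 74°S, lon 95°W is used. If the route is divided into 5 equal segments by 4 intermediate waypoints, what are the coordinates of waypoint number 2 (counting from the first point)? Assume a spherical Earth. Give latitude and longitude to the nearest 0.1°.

Write both endpoints as unit vectors p₁, p₂ with components (cos φ cos λ, cos φ sin λ, sin φ).
The central angle between the endpoints is δ = arccos(p₁·p₂) ≈ 1.316 rad (75.4°).
Interpolate at f = 2/5 with slerp weights a = sin((1−f)δ)/sin δ ≈ 0.734, b = sin(fδ)/sin δ ≈ 0.519.
p = a·p₁ + b·p₂ ≈ (0.507, 0.263, -0.821); φ = arcsin(p_z) ≈ -55.15°, λ = atan2(p_y, p_x) ≈ 27.45°.

≈ lat 55.1°S, lon 27.4°E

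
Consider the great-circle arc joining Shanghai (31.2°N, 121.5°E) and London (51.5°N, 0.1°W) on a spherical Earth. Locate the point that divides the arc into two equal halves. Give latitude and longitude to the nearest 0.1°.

≈ (60.1°N, 76.4°E)

From cos δ = sin φ₁ sin φ₂ + cos φ₁ cos φ₂ cos Δλ, the central angle is δ ≈ 1.444 rad (82.7°).
Interpolate at f = 1/2 with slerp weights a = sin((1−f)δ)/sin δ ≈ 0.666, b = sin(fδ)/sin δ ≈ 0.666.
p = a·p₁ + b·p₂ ≈ (0.117, 0.485, 0.867); φ = arcsin(p_z) ≈ 60.06°, λ = atan2(p_y, p_x) ≈ 76.44°.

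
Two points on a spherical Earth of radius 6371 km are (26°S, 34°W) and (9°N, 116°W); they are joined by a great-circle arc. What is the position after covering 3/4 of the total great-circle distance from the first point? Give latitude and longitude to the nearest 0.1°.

From cos δ = sin φ₁ sin φ₂ + cos φ₁ cos φ₂ cos Δλ, the central angle is δ ≈ 1.516 rad (86.8°).
Interpolate at f = 3/4 with slerp weights a = sin((1−f)δ)/sin δ ≈ 0.371, b = sin(fδ)/sin δ ≈ 0.909.
p = a·p₁ + b·p₂ ≈ (-0.117, -0.993, -0.020); φ = arcsin(p_z) ≈ -1.16°, λ = atan2(p_y, p_x) ≈ -96.74°.

≈ (1.2°S, 96.7°W)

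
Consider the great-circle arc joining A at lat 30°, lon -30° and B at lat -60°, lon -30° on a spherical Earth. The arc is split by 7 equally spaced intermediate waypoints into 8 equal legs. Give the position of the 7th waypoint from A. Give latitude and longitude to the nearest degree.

Convert each endpoint to a unit vector on the sphere (x = cos φ cos λ, y = cos φ sin λ, z = sin φ).
The central angle between the endpoints is δ = arccos(p₁·p₂) ≈ 1.571 rad (90.0°).
Interpolate at f = 7/8 with slerp weights a = sin((1−f)δ)/sin δ ≈ 0.195, b = sin(fδ)/sin δ ≈ 0.981.
p = a·p₁ + b·p₂ ≈ (0.571, -0.330, -0.752); φ = arcsin(p_z) ≈ -48.75°, λ = atan2(p_y, p_x) ≈ -30.00°.

≈ lat -49°, lon -30°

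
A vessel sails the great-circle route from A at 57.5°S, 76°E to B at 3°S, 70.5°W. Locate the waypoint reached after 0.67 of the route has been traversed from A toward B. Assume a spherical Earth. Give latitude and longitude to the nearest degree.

≈ 38°S, 56°W

Convert each endpoint to a unit vector on the sphere (x = cos φ cos λ, y = cos φ sin λ, z = sin φ).
The central angle between the endpoints is δ = arccos(p₁·p₂) ≈ 1.986 rad (113.8°).
Interpolate at f = 0.67 with slerp weights a = sin((1−f)δ)/sin δ ≈ 0.666, b = sin(fδ)/sin δ ≈ 1.061.
p = a·p₁ + b·p₂ ≈ (0.440, -0.652, -0.617); φ = arcsin(p_z) ≈ -38.12°, λ = atan2(p_y, p_x) ≈ -55.96°.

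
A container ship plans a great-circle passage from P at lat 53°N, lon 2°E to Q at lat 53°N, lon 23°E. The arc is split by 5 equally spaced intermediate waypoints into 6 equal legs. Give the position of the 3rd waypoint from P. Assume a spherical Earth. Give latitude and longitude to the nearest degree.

The haversine formula gives a central angle δ ≈ 0.220 rad (12.6°) between the endpoints.
Interpolate at f = 3/6 with slerp weights a = sin((1−f)δ)/sin δ ≈ 0.503, b = sin(fδ)/sin δ ≈ 0.503.
p = a·p₁ + b·p₂ ≈ (0.581, 0.129, 0.803); φ = arcsin(p_z) ≈ 53.46°, λ = atan2(p_y, p_x) ≈ 12.50°.

≈ lat 53°N, lon 12°E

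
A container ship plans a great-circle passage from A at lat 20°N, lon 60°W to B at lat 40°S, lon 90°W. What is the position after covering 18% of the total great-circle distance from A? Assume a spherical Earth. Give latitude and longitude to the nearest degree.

The haversine formula gives a central angle δ ≈ 1.155 rad (66.2°) between the endpoints.
Interpolate at f = 0.18 with slerp weights a = sin((1−f)δ)/sin δ ≈ 0.887, b = sin(fδ)/sin δ ≈ 0.226.
p = a·p₁ + b·p₂ ≈ (0.417, -0.895, 0.158); φ = arcsin(p_z) ≈ 9.12°, λ = atan2(p_y, p_x) ≈ -65.02°.

≈ lat 9°N, lon 65°W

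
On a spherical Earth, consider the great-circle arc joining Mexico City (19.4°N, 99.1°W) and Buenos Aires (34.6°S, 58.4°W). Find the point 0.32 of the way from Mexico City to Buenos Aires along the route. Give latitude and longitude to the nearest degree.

Convert each endpoint to a unit vector on the sphere (x = cos φ cos λ, y = cos φ sin λ, z = sin φ).
The central angle between the endpoints is δ = arccos(p₁·p₂) ≈ 1.159 rad (66.4°).
Interpolate at f = 0.32 with slerp weights a = sin((1−f)δ)/sin δ ≈ 0.774, b = sin(fδ)/sin δ ≈ 0.396.
p = a·p₁ + b·p₂ ≈ (0.055, -0.998, 0.032); φ = arcsin(p_z) ≈ 1.86°, λ = atan2(p_y, p_x) ≈ -86.84°.

≈ 2°N, 87°W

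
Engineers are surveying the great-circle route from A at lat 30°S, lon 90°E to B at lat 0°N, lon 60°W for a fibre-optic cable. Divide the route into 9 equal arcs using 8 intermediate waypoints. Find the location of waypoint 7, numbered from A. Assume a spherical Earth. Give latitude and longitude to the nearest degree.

From cos δ = sin φ₁ sin φ₂ + cos φ₁ cos φ₂ cos Δλ, the central angle is δ ≈ 2.419 rad (138.6°).
Interpolate at f = 7/9 with slerp weights a = sin((1−f)δ)/sin δ ≈ 0.774, b = sin(fδ)/sin δ ≈ 1.440.
p = a·p₁ + b·p₂ ≈ (0.720, -0.576, -0.387); φ = arcsin(p_z) ≈ -22.77°, λ = atan2(p_y, p_x) ≈ -38.68°.

≈ lat 23°S, lon 39°W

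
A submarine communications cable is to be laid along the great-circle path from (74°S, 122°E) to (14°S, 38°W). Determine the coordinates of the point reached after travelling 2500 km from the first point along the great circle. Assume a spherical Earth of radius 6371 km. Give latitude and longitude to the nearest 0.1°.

≈ (81.0°S, 4.0°W)

Write both endpoints as unit vectors p₁, p₂ with components (cos φ cos λ, cos φ sin λ, sin φ).
The central angle between the endpoints is δ = arccos(p₁·p₂) ≈ 1.590 rad (91.1°). The total great-circle distance is δ·R ≈ 1.590 × 6371 ≈ 10127 km, so the target fraction is f = 2500/10127 ≈ 0.247.
Interpolate at f ≈ 0.247 with slerp weights a = sin((1−f)δ)/sin δ ≈ 0.931, b = sin(fδ)/sin δ ≈ 0.382.
p = a·p₁ + b·p₂ ≈ (0.156, -0.011, -0.988); φ = arcsin(p_z) ≈ -80.98°, λ = atan2(p_y, p_x) ≈ -3.96°.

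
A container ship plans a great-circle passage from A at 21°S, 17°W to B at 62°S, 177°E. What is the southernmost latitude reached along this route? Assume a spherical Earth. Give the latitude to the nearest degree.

The great circle lies in the plane with unit normal n̂ = (p₁ × p₂)/|p₁ × p₂|.
Here n̂_z ≈ -0.107; the vertex latitude is φ_max = arccos|n̂_z| ≈ 83.9°.
Check via Clairaut: cos φ_max = |cos φ₁| · sin C = cos(21.0°)·sin(173.4°) ≈ 0.107, again giving ≈ 83.9°.

≈ 84°S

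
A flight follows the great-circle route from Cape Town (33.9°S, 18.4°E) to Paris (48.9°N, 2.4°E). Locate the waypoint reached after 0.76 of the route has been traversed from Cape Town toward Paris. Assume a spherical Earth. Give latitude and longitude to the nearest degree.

≈ 29°N, 8°E

Convert each endpoint to a unit vector on the sphere (x = cos φ cos λ, y = cos φ sin λ, z = sin φ).
The central angle between the endpoints is δ = arccos(p₁·p₂) ≈ 1.466 rad (84.0°).
Interpolate at f = 0.76 with slerp weights a = sin((1−f)δ)/sin δ ≈ 0.347, b = sin(fδ)/sin δ ≈ 0.903.
p = a·p₁ + b·p₂ ≈ (0.866, 0.116, 0.487); φ = arcsin(p_z) ≈ 29.13°, λ = atan2(p_y, p_x) ≈ 7.61°.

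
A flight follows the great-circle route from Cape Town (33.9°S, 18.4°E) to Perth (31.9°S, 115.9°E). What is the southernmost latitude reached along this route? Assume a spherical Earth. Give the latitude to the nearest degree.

≈ 44°S

The great circle lies in the plane with unit normal n̂ = (p₁ × p₂)/|p₁ × p₂|.
Here n̂_z ≈ +0.713; the vertex latitude is φ_max = arccos|n̂_z| ≈ 44.5°.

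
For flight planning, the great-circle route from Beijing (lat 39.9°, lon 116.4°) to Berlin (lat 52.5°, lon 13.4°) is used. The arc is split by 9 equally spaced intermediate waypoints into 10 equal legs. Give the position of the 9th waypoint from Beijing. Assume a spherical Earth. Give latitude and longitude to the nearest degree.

Convert each endpoint to a unit vector on the sphere (x = cos φ cos λ, y = cos φ sin λ, z = sin φ).
The central angle between the endpoints is δ = arccos(p₁·p₂) ≈ 1.155 rad (66.2°).
Interpolate at f = 9/10 with slerp weights a = sin((1−f)δ)/sin δ ≈ 0.126, b = sin(fδ)/sin δ ≈ 0.942.
p = a·p₁ + b·p₂ ≈ (0.515, 0.220, 0.829); φ = arcsin(p_z) ≈ 55.95°, λ = atan2(p_y, p_x) ≈ 23.08°.

≈ lat 56°, lon 23°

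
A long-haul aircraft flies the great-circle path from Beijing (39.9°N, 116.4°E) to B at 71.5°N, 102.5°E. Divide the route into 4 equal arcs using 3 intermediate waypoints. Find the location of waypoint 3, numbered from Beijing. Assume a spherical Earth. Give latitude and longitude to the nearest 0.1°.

From cos δ = sin φ₁ sin φ₂ + cos φ₁ cos φ₂ cos Δλ, the central angle is δ ≈ 0.565 rad (32.4°).
Interpolate at f = 3/4 with slerp weights a = sin((1−f)δ)/sin δ ≈ 0.263, b = sin(fδ)/sin δ ≈ 0.768.
p = a·p₁ + b·p₂ ≈ (-0.142, 0.419, 0.897); φ = arcsin(p_z) ≈ 63.76°, λ = atan2(p_y, p_x) ≈ 108.79°.

≈ 63.8°N, 108.8°E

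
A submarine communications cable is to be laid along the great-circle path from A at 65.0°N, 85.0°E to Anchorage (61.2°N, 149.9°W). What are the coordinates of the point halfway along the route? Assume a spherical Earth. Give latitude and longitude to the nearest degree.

Convert each endpoint to a unit vector on the sphere (x = cos φ cos λ, y = cos φ sin λ, z = sin φ).
The central angle between the endpoints is δ = arccos(p₁·p₂) ≈ 0.827 rad (47.4°).
Interpolate at f = 1/2 with slerp weights a = sin((1−f)δ)/sin δ ≈ 0.546, b = sin(fδ)/sin δ ≈ 0.546.
p = a·p₁ + b·p₂ ≈ (-0.207, 0.098, 0.973); φ = arcsin(p_z) ≈ 76.74°, λ = atan2(p_y, p_x) ≈ 154.72°.

≈ 77°N, 155°E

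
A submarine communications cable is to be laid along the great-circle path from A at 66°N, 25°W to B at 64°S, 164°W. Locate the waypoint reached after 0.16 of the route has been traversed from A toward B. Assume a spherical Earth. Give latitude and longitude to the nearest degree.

≈ 51°N, 69°W

Convert each endpoint to a unit vector on the sphere (x = cos φ cos λ, y = cos φ sin λ, z = sin φ).
The central angle between the endpoints is δ = arccos(p₁·p₂) ≈ 2.843 rad (162.9°).
Interpolate at f = 0.16 with slerp weights a = sin((1−f)δ)/sin δ ≈ 2.324, b = sin(fδ)/sin δ ≈ 1.492.
p = a·p₁ + b·p₂ ≈ (0.228, -0.580, 0.782); φ = arcsin(p_z) ≈ 51.47°, λ = atan2(p_y, p_x) ≈ -68.53°.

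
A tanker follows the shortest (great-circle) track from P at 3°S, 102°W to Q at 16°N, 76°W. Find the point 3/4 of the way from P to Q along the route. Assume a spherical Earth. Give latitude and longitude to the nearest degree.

≈ 11°N, 83°W

From cos δ = sin φ₁ sin φ₂ + cos φ₁ cos φ₂ cos Δλ, the central angle is δ ≈ 0.558 rad (32.0°).
Interpolate at f = 3/4 with slerp weights a = sin((1−f)δ)/sin δ ≈ 0.263, b = sin(fδ)/sin δ ≈ 0.768.
p = a·p₁ + b·p₂ ≈ (0.124, -0.972, 0.198); φ = arcsin(p_z) ≈ 11.41°, λ = atan2(p_y, p_x) ≈ -82.73°.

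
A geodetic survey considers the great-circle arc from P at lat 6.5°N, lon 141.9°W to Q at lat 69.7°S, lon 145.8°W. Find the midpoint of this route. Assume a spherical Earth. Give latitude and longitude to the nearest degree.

≈ lat 32°S, lon 143°W

Write both endpoints as unit vectors p₁, p₂ with components (cos φ cos λ, cos φ sin λ, sin φ).
The central angle between the endpoints is δ = arccos(p₁·p₂) ≈ 1.331 rad (76.2°).
Interpolate at f = 1/2 with slerp weights a = sin((1−f)δ)/sin δ ≈ 0.636, b = sin(fδ)/sin δ ≈ 0.636.
p = a·p₁ + b·p₂ ≈ (-0.679, -0.514, -0.524); φ = arcsin(p_z) ≈ -31.61°, λ = atan2(p_y, p_x) ≈ -142.91°.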